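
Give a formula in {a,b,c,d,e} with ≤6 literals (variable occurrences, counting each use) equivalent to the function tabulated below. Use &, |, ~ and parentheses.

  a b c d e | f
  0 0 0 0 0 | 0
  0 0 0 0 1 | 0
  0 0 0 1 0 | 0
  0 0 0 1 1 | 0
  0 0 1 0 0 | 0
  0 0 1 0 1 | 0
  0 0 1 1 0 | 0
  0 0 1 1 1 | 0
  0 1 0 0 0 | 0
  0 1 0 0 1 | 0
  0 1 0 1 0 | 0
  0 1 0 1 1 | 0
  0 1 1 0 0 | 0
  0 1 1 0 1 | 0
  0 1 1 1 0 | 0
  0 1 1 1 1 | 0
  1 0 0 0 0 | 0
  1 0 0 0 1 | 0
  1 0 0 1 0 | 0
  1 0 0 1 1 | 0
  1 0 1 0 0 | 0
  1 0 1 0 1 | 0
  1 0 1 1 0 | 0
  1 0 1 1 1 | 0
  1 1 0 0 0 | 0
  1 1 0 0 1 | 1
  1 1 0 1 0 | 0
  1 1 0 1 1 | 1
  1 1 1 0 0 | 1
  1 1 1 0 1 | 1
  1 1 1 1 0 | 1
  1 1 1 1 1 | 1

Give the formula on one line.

((a & b) & (e | c))

  (a & b) = 00000000000000000000000011111111
  (e | c) = 01011111010111110101111101011111
  ((a & b) & (e | c)) = 00000000000000000000000001011111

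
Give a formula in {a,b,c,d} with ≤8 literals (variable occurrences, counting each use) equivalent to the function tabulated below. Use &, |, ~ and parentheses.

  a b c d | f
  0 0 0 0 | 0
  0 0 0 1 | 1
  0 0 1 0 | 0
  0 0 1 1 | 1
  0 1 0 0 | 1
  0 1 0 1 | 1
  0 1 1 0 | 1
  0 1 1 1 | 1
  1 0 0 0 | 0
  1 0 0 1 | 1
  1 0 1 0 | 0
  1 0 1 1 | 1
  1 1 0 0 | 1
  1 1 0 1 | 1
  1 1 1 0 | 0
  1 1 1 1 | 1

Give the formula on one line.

  ~a = 1111111100000000
  (b & ~a) = 0000111100000000
  ~c = 1100110011001100
  ~d = 1010101010101010
  (b | c) = 0011111100111111
  (~d & (b | c)) = 0010101000101010
  (~c & (~d & (b | c))) = 0000100000001000
  ((b & ~a) | (~c & (~d & (b | c)))) = 0000111100001000
  (d | ((b & ~a) | (~c & (~d & (b | c))))) = 0101111101011101

(d | ((b & ~a) | (~c & (~d & (b | c)))))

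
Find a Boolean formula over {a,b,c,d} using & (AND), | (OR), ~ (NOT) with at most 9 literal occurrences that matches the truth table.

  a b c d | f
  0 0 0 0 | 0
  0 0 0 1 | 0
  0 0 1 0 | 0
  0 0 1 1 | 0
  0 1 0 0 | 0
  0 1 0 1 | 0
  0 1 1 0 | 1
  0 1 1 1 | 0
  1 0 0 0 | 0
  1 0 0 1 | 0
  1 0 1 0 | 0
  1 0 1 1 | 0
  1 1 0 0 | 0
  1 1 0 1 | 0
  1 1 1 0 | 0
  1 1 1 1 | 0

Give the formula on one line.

  ~d = 1010101010101010
  (b & ~d) = 0000101000001010
  ~a = 1111111100000000
  (c & ~a) = 0011001100000000
  (~d | (c & ~a)) = 1011101110101010
  ((~d | (c & ~a)) & c) = 0011001100100010
  (((~d | (c & ~a)) & c) & ~a) = 0011001100000000
  ((b & ~d) & (((~d | (c & ~a)) & c) & ~a)) = 0000001000000000

((b & ~d) & (((~d | (c & ~a)) & c) & ~a))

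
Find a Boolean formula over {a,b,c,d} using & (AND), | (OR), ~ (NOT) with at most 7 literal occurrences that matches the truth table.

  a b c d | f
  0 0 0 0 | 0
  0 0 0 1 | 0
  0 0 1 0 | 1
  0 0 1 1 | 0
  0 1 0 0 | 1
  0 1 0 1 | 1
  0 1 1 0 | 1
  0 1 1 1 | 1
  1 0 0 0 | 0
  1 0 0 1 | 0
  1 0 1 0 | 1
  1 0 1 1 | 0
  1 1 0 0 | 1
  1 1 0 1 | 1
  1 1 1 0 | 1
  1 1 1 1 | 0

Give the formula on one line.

  ~d = 1010101010101010
  (c & ~d) = 0010001000100010
  ~a = 1111111100000000
  ~c = 1100110011001100
  (~a | ~c) = 1111111111001100
  ((~a | ~c) & b) = 0000111100001100
  ((c & ~d) | ((~a | ~c) & b)) = 0010111100101110

((c & ~d) | ((~a | ~c) & b))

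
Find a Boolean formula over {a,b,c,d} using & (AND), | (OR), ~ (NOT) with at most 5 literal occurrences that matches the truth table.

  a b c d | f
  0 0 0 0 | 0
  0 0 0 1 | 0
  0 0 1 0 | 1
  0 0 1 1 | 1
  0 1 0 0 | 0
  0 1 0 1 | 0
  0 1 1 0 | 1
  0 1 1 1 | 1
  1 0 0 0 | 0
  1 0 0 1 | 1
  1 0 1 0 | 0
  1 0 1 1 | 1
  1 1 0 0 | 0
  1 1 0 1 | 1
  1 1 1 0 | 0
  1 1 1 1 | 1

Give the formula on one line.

  (d & a) = 0000000001010101
  ~a = 1111111100000000
  ~c = 1100110011001100
  (~a | ~c) = 1111111111001100
  ((~a | ~c) & c) = 0011001100000000
  ((d & a) | ((~a | ~c) & c)) = 0011001101010101

((d & a) | ((~a | ~c) & c))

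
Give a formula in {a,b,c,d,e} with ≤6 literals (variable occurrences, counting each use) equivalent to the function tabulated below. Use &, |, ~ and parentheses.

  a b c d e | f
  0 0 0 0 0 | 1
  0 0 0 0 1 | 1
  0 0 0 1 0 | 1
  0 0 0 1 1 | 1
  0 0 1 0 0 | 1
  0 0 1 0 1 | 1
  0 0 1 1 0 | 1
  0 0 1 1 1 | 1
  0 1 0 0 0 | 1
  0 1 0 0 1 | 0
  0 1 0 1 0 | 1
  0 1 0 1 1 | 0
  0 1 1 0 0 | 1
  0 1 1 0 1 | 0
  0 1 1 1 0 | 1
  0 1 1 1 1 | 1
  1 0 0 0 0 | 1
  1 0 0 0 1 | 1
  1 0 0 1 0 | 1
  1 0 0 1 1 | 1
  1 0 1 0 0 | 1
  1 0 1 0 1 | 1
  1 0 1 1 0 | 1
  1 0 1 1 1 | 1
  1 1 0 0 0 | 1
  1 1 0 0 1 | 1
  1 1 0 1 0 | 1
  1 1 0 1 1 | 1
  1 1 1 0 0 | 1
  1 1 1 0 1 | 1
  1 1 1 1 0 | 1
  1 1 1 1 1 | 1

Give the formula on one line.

  ~e = 10101010101010101010101010101010
  (c & d) = 00000011000000110000001100000011
  (~e | (c & d)) = 10101011101010111010101110101011
  ((~e | (c & d)) | a) = 10101011101010111111111111111111
  ~b = 11111111000000001111111100000000
  (((~e | (c & d)) | a) | ~b) = 11111111101010111111111111111111

(((~e | (c & d)) | a) | ~b)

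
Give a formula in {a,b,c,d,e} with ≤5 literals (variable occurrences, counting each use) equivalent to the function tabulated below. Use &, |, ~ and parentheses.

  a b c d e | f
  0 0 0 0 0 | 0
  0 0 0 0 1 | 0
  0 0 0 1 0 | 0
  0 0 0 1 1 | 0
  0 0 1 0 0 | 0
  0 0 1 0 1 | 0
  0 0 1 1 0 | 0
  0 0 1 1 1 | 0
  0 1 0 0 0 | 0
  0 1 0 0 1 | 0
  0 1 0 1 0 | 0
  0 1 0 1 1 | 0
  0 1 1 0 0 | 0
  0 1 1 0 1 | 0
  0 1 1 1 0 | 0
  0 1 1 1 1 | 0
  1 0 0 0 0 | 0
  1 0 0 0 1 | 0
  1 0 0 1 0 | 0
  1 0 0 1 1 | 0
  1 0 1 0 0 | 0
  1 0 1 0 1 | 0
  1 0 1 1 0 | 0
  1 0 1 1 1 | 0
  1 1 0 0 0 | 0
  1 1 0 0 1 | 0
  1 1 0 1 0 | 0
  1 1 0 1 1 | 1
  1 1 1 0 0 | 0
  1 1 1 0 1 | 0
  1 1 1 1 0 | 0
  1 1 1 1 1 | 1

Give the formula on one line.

  ~d = 11001100110011001100110011001100
  (~d | e) = 11011101110111011101110111011101
  (a & d) = 00000000000000000011001100110011
  ((a & d) & b) = 00000000000000000000000000110011
  ((~d | e) & ((a & d) & b)) = 00000000000000000000000000010001

((~d | e) & ((a & d) & b))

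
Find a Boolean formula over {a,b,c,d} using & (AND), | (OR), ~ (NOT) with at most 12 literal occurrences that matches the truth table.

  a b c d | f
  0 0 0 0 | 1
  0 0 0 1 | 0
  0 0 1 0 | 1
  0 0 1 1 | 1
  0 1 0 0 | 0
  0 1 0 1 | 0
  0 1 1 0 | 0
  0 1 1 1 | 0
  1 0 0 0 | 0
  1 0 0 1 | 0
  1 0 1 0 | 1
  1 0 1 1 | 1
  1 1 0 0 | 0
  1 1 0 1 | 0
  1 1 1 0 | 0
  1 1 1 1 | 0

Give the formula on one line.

((((~d | c) & (~a | c)) & (~b | c)) & (~b | (~c & ~d)))

  ~d = 1010101010101010
  (~d | c) = 1011101110111011
  ~a = 1111111100000000
  (~a | c) = 1111111100110011
  ((~d | c) & (~a | c)) = 1011101100110011
  ~b = 1111000011110000
  (~b | c) = 1111001111110011
  (((~d | c) & (~a | c)) & (~b | c)) = 1011001100110011
  ~c = 1100110011001100
  (~c & ~d) = 1000100010001000
  (~b | (~c & ~d)) = 1111100011111000
  ((((~d | c) & (~a | c)) & (~b | c)) & (~b | (~c & ~d))) = 1011000000110000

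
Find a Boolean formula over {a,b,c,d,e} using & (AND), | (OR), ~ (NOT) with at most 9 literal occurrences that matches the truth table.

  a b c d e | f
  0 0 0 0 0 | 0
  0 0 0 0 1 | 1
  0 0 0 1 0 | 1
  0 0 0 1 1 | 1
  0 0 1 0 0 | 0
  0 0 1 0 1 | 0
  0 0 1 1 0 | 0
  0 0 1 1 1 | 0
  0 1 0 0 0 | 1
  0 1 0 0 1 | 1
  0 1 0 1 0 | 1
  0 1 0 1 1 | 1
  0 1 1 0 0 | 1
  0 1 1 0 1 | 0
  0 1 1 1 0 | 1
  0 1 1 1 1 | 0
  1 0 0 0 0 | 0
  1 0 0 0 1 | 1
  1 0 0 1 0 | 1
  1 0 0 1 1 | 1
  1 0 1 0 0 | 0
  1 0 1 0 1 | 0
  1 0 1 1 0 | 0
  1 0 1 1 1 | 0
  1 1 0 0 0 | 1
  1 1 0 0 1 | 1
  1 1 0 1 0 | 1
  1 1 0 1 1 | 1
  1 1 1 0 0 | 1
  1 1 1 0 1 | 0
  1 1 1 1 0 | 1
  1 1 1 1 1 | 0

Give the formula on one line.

((~c & (((d | e) & ~e) | e)) | (~e & b))

  ~c = 11110000111100001111000011110000
  (d | e) = 01110111011101110111011101110111
  ~e = 10101010101010101010101010101010
  ((d | e) & ~e) = 00100010001000100010001000100010
  (((d | e) & ~e) | e) = 01110111011101110111011101110111
  (~c & (((d | e) & ~e) | e)) = 01110000011100000111000001110000
  (~e & b) = 00000000101010100000000010101010
  ((~c & (((d | e) & ~e) | e)) | (~e & b)) = 01110000111110100111000011111010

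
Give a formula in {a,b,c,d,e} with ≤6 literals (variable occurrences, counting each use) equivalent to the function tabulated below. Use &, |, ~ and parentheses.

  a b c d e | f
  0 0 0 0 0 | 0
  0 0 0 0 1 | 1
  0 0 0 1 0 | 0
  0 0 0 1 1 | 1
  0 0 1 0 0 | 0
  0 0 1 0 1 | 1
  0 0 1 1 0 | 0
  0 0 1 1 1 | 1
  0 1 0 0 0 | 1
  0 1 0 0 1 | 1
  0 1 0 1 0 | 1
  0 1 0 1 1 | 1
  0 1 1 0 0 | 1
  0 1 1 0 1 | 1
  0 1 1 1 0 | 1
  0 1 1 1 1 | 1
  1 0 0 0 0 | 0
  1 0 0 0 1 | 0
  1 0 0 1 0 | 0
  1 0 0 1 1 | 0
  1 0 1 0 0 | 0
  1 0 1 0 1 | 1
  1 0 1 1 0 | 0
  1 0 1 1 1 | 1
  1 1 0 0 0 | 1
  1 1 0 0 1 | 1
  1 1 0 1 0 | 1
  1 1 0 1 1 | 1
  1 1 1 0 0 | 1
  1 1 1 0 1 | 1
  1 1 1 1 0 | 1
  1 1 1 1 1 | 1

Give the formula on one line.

  (c & e) = 00000101000001010000010100000101
  ~c = 11110000111100001111000011110000
  ~a = 11111111111111110000000000000000
  (~c & ~a) = 11110000111100000000000000000000
  ((~c & ~a) & e) = 01010000010100000000000000000000
  ((c & e) | ((~c & ~a) & e)) = 01010101010101010000010100000101
  (b | ((c & e) | ((~c & ~a) & e))) = 01010101111111110000010111111111

(b | ((c & e) | ((~c & ~a) & e)))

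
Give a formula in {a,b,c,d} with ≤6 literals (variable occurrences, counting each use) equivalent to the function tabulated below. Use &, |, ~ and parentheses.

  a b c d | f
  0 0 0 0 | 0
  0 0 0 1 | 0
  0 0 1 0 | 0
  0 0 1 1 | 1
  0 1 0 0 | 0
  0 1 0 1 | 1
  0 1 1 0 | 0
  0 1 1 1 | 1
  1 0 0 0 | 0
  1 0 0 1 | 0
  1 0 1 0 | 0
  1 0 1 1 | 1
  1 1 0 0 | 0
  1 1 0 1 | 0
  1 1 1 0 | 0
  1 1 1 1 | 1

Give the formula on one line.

  ~a = 1111111100000000
  (b & ~a) = 0000111100000000
  (c | (b & ~a)) = 0011111100110011
  ((c | (b & ~a)) & d) = 0001010100010001

((c | (b & ~a)) & d)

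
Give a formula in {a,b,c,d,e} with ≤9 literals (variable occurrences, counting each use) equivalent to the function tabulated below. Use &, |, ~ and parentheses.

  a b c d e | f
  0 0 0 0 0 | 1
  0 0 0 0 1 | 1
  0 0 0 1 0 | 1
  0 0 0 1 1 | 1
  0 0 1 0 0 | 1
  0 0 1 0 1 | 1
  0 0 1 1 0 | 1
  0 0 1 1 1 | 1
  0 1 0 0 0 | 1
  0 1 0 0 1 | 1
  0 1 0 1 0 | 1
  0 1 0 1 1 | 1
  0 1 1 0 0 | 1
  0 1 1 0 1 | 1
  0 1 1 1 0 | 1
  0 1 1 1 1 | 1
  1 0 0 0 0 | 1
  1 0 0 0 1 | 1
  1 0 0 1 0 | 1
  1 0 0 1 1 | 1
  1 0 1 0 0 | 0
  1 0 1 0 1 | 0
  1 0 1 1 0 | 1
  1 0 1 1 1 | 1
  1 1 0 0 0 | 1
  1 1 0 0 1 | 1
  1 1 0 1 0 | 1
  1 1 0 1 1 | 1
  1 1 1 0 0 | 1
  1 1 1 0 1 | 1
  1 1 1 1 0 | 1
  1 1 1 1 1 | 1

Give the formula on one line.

(((d & ((~d & ~b) | c)) | ~a) | (b | ~c))

  ~d = 11001100110011001100110011001100
  ~b = 11111111000000001111111100000000
  (~d & ~b) = 11001100000000001100110000000000
  ((~d & ~b) | c) = 11001111000011111100111100001111
  (d & ((~d & ~b) | c)) = 00000011000000110000001100000011
  ~a = 11111111111111110000000000000000
  ((d & ((~d & ~b) | c)) | ~a) = 11111111111111110000001100000011
  ~c = 11110000111100001111000011110000
  (b | ~c) = 11110000111111111111000011111111
  (((d & ((~d & ~b) | c)) | ~a) | (b | ~c)) = 11111111111111111111001111111111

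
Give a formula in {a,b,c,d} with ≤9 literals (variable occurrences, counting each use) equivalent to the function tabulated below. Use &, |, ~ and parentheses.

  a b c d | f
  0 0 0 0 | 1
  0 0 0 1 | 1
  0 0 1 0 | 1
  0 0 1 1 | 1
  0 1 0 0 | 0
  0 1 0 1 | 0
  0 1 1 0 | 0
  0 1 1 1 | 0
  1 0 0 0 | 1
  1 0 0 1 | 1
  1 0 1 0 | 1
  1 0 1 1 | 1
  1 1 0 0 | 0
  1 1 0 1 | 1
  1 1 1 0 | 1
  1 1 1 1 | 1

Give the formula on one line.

  ~b = 1111000011110000
  (~b | d) = 1111010111110101
  (~b | a) = 1111000011111111
  ((~b | d) & (~b | a)) = 1111000011110101
  (a & c) = 0000000000110011
  (((~b | d) & (~b | a)) | (a & c)) = 1111000011110111

(((~b | d) & (~b | a)) | (a & c))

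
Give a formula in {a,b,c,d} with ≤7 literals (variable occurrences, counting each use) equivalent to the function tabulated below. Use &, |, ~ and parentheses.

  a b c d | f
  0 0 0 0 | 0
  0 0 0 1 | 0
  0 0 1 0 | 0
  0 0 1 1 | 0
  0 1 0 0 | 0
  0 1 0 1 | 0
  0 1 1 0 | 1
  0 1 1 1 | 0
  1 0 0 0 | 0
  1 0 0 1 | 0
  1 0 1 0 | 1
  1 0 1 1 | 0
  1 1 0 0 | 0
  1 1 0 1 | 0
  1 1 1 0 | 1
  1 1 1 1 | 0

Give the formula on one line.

  ~d = 1010101010101010
  (~d & a) = 0000000010101010
  ((~d & a) | b) = 0000111110101111
  (((~d & a) | b) & c) = 0000001100100011
  (c & ~d) = 0010001000100010
  ((((~d & a) | b) & c) & (c & ~d)) = 0000001000100010

((((~d & a) | b) & c) & (c & ~d))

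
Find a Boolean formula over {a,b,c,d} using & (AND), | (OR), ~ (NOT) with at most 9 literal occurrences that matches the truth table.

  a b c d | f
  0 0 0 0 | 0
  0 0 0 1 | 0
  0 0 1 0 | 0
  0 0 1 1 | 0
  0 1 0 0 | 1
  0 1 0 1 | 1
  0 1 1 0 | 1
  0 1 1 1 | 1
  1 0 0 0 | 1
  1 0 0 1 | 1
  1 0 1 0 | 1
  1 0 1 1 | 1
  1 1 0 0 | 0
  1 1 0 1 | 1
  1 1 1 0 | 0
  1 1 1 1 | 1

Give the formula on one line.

  (a | b) = 0000111111111111
  ~b = 1111000011110000
  (c & d) = 0001000100010001
  ~c = 1100110011001100
  ~a = 1111111100000000
  (~c | ~a) = 1111111111001100
  ((~c | ~a) & d) = 0101010101000100
  (((~c | ~a) & d) | ~a) = 1111111101000100
  ((c & d) | (((~c | ~a) & d) | ~a)) = 1111111101010101
  (~b | ((c & d) | (((~c | ~a) & d) | ~a))) = 1111111111110101
  ((a | b) & (~b | ((c & d) | (((~c | ~a) & d) | ~a)))) = 0000111111110101

((a | b) & (~b | ((c & d) | (((~c | ~a) & d) | ~a))))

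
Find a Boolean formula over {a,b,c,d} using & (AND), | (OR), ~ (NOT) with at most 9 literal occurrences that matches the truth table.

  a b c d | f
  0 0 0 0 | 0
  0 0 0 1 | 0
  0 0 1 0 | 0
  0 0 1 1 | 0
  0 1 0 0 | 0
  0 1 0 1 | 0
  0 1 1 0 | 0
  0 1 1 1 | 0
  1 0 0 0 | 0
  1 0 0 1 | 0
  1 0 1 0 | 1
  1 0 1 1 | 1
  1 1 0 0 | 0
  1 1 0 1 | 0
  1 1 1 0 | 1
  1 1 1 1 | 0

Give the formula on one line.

  ~d = 1010101010101010
  (~d & a) = 0000000010101010
  (a & d) = 0000000001010101
  ((~d & a) | (a & d)) = 0000000011111111
  ~b = 1111000011110000
  (~b & c) = 0011000000110000
  ((~b & c) | ~d) = 1011101010111010
  (((~d & a) | (a & d)) & ((~b & c) | ~d)) = 0000000010111010
  ((((~d & a) | (a & d)) & ((~b & c) | ~d)) & c) = 0000000000110010

((((~d & a) | (a & d)) & ((~b & c) | ~d)) & c)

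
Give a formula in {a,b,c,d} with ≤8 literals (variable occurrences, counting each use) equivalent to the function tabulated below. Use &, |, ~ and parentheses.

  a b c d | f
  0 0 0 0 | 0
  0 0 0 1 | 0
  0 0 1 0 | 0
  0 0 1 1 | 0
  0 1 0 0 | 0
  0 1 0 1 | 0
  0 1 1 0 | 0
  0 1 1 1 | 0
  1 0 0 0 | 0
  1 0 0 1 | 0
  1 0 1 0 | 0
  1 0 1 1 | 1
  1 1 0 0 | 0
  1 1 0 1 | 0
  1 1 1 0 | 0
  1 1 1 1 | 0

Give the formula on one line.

  ~b = 1111000011110000
  (~b & c) = 0011000000110000
  (c | d) = 0111011101110111
  (a & (c | d)) = 0000000001110111
  ~c = 1100110011001100
  (~c | d) = 1101110111011101
  ((a & (c | d)) & (~c | d)) = 0000000001010101
  ((~b & c) & ((a & (c | d)) & (~c | d))) = 0000000000010000

((~b & c) & ((a & (c | d)) & (~c | d)))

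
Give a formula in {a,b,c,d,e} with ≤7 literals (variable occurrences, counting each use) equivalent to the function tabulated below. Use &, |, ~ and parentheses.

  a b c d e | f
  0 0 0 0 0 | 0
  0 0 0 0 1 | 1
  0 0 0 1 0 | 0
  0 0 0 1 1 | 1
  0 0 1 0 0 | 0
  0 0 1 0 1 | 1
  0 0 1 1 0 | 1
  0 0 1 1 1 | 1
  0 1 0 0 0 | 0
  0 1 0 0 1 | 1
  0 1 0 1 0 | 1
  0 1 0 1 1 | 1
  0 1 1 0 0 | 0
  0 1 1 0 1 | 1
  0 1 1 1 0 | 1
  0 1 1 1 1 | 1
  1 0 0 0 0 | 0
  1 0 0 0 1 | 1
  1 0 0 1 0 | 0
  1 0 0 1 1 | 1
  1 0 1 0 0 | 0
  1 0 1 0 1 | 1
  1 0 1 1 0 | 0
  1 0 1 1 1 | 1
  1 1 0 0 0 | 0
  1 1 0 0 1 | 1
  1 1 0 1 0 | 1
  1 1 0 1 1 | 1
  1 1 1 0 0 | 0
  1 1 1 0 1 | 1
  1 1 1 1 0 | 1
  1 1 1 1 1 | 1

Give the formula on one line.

(((e | (~a & c)) | b) & ((~d & e) | d))

  ~a = 11111111111111110000000000000000
  (~a & c) = 00001111000011110000000000000000
  (e | (~a & c)) = 01011111010111110101010101010101
  ((e | (~a & c)) | b) = 01011111111111110101010111111111
  ~d = 11001100110011001100110011001100
  (~d & e) = 01000100010001000100010001000100
  ((~d & e) | d) = 01110111011101110111011101110111
  (((e | (~a & c)) | b) & ((~d & e) | d)) = 01010111011101110101010101110111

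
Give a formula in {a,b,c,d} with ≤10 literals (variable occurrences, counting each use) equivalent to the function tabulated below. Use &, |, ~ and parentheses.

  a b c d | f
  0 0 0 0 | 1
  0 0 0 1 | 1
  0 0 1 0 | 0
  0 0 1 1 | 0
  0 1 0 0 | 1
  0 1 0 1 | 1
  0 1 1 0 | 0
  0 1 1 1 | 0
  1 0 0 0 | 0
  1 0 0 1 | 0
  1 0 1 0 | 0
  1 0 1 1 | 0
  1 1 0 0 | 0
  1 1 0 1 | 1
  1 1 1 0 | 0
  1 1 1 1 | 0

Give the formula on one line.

((~b | ~c) & ((~a & ~c) | ((~a | (d & ~c)) & b)))

  ~b = 1111000011110000
  ~c = 1100110011001100
  (~b | ~c) = 1111110011111100
  ~a = 1111111100000000
  (~a & ~c) = 1100110000000000
  (d & ~c) = 0100010001000100
  (~a | (d & ~c)) = 1111111101000100
  ((~a | (d & ~c)) & b) = 0000111100000100
  ((~a & ~c) | ((~a | (d & ~c)) & b)) = 1100111100000100
  ((~b | ~c) & ((~a & ~c) | ((~a | (d & ~c)) & b))) = 1100110000000100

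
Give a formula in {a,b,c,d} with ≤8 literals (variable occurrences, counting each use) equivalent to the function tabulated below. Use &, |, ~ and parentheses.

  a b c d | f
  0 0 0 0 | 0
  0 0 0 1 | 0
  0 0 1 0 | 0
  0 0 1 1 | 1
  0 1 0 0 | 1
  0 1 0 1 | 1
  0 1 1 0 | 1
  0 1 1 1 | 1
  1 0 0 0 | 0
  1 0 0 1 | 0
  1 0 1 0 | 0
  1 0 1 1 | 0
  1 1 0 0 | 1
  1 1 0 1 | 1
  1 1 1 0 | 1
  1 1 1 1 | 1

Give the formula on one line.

  ~a = 1111111100000000
  (d & ~a) = 0101010100000000
  (d & c) = 0001000100010001
  ((d & c) | a) = 0001000111111111
  ((d & ~a) & ((d & c) | a)) = 0001000100000000
  (((d & ~a) & ((d & c) | a)) | b) = 0001111100001111

(((d & ~a) & ((d & c) | a)) | b)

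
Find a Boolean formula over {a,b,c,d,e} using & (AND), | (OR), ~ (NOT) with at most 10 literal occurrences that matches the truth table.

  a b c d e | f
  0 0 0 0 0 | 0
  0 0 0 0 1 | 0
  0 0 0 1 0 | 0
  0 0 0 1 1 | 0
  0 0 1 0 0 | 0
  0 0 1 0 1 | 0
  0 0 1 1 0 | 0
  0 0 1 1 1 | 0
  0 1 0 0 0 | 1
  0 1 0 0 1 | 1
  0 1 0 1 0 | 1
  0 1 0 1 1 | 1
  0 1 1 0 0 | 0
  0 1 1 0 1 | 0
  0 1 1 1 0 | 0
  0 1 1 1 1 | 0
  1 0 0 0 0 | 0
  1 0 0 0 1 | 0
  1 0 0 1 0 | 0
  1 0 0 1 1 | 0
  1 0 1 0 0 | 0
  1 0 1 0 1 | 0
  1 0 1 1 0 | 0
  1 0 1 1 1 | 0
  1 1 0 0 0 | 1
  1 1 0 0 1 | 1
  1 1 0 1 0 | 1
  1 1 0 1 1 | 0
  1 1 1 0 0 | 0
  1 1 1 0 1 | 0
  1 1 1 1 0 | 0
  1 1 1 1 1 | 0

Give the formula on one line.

  ~c = 11110000111100001111000011110000
  ~e = 10101010101010101010101010101010
  ~a = 11111111111111110000000000000000
  (~e | ~a) = 11111111111111111010101010101010
  ((~e | ~a) & b) = 00000000111111110000000010101010
  (~c & ((~e | ~a) & b)) = 00000000111100000000000010100000
  ~d = 11001100110011001100110011001100
  (~d & b) = 00000000110011000000000011001100
  (~c & (~d & b)) = 00000000110000000000000011000000
  ((~c & ((~e | ~a) & b)) | (~c & (~d & b))) = 00000000111100000000000011100000

((~c & ((~e | ~a) & b)) | (~c & (~d & b)))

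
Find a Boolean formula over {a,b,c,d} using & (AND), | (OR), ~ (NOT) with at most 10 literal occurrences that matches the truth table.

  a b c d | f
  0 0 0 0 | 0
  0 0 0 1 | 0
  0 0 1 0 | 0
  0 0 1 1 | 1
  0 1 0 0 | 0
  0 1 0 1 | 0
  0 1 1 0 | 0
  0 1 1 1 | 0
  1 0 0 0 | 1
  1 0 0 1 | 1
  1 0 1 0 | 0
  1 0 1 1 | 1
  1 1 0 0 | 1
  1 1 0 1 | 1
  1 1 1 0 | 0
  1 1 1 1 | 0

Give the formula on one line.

(((d & (a | c)) | a) & (((~c | b) | d) & (~c | ~b)))

  (a | c) = 0011001111111111
  (d & (a | c)) = 0001000101010101
  ((d & (a | c)) | a) = 0001000111111111
  ~c = 1100110011001100
  (~c | b) = 1100111111001111
  ((~c | b) | d) = 1101111111011111
  ~b = 1111000011110000
  (~c | ~b) = 1111110011111100
  (((~c | b) | d) & (~c | ~b)) = 1101110011011100
  (((d & (a | c)) | a) & (((~c | b) | d) & (~c | ~b))) = 0001000011011100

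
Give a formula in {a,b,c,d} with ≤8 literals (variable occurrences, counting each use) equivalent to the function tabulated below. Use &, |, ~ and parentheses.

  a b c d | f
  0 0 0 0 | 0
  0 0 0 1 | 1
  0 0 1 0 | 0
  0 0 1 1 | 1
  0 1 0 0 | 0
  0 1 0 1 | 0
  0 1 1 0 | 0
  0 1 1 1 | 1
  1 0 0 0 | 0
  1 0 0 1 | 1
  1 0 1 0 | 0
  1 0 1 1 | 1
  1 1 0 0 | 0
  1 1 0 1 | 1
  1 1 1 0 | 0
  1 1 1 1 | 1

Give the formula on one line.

  ~b = 1111000011110000
  (~b | c) = 1111001111110011
  (a & d) = 0000000001010101
  ((~b | c) | (a & d)) = 1111001111110111
  ~d = 1010101010101010
  (((~b | c) | (a & d)) | ~d) = 1111101111111111
  ((((~b | c) | (a & d)) | ~d) & d) = 0101000101010101

((((~b | c) | (a & d)) | ~d) & d)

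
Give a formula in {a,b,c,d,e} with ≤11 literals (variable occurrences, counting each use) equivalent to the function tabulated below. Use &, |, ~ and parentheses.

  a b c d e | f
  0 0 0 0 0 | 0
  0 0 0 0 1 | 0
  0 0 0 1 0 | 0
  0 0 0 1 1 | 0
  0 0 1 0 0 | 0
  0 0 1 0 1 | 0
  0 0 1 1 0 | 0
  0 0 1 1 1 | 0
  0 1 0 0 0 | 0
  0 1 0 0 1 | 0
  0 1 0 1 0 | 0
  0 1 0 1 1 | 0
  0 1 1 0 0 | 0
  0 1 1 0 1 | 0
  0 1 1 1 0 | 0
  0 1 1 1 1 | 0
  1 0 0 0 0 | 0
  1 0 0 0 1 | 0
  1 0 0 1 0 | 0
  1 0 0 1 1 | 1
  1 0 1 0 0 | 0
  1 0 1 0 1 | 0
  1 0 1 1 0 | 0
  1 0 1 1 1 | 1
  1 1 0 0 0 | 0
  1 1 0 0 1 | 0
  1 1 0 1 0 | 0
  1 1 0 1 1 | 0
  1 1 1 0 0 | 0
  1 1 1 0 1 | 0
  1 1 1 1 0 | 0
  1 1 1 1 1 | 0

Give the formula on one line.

(((e & ((a | (d & b)) | b)) & (~e | d)) & (~b | ~d))

  (d & b) = 00000000001100110000000000110011
  (a | (d & b)) = 00000000001100111111111111111111
  ((a | (d & b)) | b) = 00000000111111111111111111111111
  (e & ((a | (d & b)) | b)) = 00000000010101010101010101010101
  ~e = 10101010101010101010101010101010
  (~e | d) = 10111011101110111011101110111011
  ((e & ((a | (d & b)) | b)) & (~e | d)) = 00000000000100010001000100010001
  ~b = 11111111000000001111111100000000
  ~d = 11001100110011001100110011001100
  (~b | ~d) = 11111111110011001111111111001100
  (((e & ((a | (d & b)) | b)) & (~e | d)) & (~b | ~d)) = 00000000000000000001000100000000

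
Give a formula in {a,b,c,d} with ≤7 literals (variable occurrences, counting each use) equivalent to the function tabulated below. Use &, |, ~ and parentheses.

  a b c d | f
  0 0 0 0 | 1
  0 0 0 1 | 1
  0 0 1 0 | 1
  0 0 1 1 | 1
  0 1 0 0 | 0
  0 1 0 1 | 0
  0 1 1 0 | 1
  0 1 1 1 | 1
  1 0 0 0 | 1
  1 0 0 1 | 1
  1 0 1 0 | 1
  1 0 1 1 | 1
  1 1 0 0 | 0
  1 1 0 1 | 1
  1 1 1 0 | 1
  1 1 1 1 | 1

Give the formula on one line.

((~b | (b & c)) | (a & (d | (a & c))))

  ~b = 1111000011110000
  (b & c) = 0000001100000011
  (~b | (b & c)) = 1111001111110011
  (a & c) = 0000000000110011
  (d | (a & c)) = 0101010101110111
  (a & (d | (a & c))) = 0000000001110111
  ((~b | (b & c)) | (a & (d | (a & c)))) = 1111001111110111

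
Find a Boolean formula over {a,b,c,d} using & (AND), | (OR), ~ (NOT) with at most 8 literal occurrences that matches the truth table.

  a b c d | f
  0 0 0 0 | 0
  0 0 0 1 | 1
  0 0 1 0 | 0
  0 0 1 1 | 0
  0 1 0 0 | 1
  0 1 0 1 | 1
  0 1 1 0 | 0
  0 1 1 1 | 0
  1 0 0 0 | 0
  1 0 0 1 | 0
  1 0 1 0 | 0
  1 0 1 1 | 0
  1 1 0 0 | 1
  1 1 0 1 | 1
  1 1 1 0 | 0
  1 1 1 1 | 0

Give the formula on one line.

  ~c = 1100110011001100
  (b & ~c) = 0000110000001100
  ~a = 1111111100000000
  ~b = 1111000011110000
  (~b & d) = 0101000001010000
  (~a & (~b & d)) = 0101000000000000
  ((b & ~c) | (~a & (~b & d))) = 0101110000001100
  (((b & ~c) | (~a & (~b & d))) & ~c) = 0100110000001100

(((b & ~c) | (~a & (~b & d))) & ~c)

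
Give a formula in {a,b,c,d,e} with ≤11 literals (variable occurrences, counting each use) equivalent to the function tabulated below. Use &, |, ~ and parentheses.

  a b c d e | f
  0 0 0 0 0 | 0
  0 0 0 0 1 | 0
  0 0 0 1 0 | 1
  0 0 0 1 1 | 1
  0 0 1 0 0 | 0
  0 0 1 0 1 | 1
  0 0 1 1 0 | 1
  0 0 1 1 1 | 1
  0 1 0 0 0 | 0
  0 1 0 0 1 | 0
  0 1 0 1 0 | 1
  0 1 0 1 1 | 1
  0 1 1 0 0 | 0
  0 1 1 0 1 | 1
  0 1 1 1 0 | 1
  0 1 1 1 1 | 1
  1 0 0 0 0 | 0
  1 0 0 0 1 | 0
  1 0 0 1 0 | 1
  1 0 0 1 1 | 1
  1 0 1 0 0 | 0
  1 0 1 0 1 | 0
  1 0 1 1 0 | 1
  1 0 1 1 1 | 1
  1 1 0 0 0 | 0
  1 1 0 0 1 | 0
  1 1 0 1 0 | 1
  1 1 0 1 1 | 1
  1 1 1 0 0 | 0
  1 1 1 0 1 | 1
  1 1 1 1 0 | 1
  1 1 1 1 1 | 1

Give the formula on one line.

((((c & b) | d) | (~a & (e | c))) & ((e & c) | d))

  (c & b) = 00000000000011110000000000001111
  ((c & b) | d) = 00110011001111110011001100111111
  ~a = 11111111111111110000000000000000
  (e | c) = 01011111010111110101111101011111
  (~a & (e | c)) = 01011111010111110000000000000000
  (((c & b) | d) | (~a & (e | c))) = 01111111011111110011001100111111
  (e & c) = 00000101000001010000010100000101
  ((e & c) | d) = 00110111001101110011011100110111
  ((((c & b) | d) | (~a & (e | c))) & ((e & c) | d)) = 00110111001101110011001100110111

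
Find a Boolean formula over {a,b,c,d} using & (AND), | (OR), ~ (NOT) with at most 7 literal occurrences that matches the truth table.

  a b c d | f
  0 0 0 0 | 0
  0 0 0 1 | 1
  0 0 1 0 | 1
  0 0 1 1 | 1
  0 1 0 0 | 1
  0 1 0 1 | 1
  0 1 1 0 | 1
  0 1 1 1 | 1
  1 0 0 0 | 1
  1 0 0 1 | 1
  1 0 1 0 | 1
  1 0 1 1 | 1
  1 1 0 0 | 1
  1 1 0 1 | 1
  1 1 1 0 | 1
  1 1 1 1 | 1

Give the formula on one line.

  (a | c) = 0011001111111111
  (d | c) = 0111011101110111
  ((d | c) | b) = 0111111101111111
  ((a | c) | ((d | c) | b)) = 0111111111111111

((a | c) | ((d | c) | b))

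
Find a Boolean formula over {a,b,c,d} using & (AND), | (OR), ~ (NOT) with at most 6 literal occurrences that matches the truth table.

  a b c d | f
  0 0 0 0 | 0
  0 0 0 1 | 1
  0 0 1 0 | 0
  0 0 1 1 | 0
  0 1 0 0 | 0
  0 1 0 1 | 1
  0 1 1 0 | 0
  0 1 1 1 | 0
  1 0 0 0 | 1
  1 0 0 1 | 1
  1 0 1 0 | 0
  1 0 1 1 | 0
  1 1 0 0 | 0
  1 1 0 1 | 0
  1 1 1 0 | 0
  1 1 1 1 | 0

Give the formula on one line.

(((d | a) & ~c) & (~b | (d & ~a)))

  (d | a) = 0101010111111111
  ~c = 1100110011001100
  ((d | a) & ~c) = 0100010011001100
  ~b = 1111000011110000
  ~a = 1111111100000000
  (d & ~a) = 0101010100000000
  (~b | (d & ~a)) = 1111010111110000
  (((d | a) & ~c) & (~b | (d & ~a))) = 0100010011000000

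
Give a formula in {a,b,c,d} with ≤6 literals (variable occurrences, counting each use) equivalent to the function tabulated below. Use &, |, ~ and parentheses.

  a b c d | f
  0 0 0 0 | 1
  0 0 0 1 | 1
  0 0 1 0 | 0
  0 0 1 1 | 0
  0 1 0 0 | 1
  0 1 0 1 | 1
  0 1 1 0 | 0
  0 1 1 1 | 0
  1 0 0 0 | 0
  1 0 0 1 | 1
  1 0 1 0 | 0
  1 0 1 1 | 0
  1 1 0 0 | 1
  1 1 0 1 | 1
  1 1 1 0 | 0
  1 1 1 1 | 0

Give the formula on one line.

  (a & c) = 0000000000110011
  (b | (a & c)) = 0000111100111111
  ~a = 1111111100000000
  (~a | d) = 1111111101010101
  ((b | (a & c)) | (~a | d)) = 1111111101111111
  ~c = 1100110011001100
  (((b | (a & c)) | (~a | d)) & ~c) = 1100110001001100

(((b | (a & c)) | (~a | d)) & ~c)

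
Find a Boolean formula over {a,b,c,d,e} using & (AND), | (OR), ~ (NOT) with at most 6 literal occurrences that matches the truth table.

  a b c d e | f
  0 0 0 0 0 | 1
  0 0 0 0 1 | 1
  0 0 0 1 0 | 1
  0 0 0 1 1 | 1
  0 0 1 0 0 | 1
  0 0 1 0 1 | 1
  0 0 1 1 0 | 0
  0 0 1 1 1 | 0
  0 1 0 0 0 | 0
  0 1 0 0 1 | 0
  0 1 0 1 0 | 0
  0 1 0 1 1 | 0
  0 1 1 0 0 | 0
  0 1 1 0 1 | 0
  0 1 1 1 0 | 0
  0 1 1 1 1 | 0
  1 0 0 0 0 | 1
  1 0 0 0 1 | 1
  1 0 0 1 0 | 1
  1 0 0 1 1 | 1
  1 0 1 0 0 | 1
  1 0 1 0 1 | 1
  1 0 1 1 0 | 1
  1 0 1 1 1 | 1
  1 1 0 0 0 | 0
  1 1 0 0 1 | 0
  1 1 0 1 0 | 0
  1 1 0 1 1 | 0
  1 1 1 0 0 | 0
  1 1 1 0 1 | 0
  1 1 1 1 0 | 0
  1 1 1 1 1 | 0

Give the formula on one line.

  ~b = 11111111000000001111111100000000
  ~c = 11110000111100001111000011110000
  ~d = 11001100110011001100110011001100
  (~d | a) = 11001100110011001111111111111111
  ~e = 10101010101010101010101010101010
  (c | ~e) = 10101111101011111010111110101111
  ((~d | a) & (c | ~e)) = 10001100100011001010111110101111
  (~c | ((~d | a) & (c | ~e))) = 11111100111111001111111111111111
  (~b & (~c | ((~d | a) & (c | ~e)))) = 11111100000000001111111100000000

(~b & (~c | ((~d | a) & (c | ~e))))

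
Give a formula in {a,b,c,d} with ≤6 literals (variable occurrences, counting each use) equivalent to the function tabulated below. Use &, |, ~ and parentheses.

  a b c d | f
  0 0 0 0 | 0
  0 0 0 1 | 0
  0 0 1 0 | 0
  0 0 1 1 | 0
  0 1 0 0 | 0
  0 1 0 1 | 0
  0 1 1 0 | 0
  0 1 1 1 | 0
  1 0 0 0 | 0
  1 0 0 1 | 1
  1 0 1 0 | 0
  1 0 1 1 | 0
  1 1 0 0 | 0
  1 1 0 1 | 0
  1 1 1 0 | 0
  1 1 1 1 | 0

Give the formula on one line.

  ~c = 1100110011001100
  ~d = 1010101010101010
  (~c | ~d) = 1110111011101110
  (d & (~c | ~d)) = 0100010001000100
  ~b = 1111000011110000
  (a & ~b) = 0000000011110000
  ((d & (~c | ~d)) & (a & ~b)) = 0000000001000000

((d & (~c | ~d)) & (a & ~b))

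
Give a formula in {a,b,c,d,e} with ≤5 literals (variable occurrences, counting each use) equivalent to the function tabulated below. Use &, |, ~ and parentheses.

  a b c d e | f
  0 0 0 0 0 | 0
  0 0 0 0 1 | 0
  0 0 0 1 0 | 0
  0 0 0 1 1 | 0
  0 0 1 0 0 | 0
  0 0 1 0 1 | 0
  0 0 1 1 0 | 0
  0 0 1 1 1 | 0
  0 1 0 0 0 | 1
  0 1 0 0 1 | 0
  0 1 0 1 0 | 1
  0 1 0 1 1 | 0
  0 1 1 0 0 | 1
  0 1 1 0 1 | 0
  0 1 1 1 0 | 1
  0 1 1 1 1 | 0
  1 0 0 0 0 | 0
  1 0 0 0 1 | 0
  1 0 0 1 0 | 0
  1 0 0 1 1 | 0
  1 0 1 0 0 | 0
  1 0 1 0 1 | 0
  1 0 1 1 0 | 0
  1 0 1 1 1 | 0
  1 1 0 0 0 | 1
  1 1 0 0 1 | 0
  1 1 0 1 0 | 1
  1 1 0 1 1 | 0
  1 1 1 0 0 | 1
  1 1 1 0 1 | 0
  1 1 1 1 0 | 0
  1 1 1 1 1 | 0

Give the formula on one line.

(~e & (b & (~a | (~c | ~d))))

  ~e = 10101010101010101010101010101010
  ~a = 11111111111111110000000000000000
  ~c = 11110000111100001111000011110000
  ~d = 11001100110011001100110011001100
  (~c | ~d) = 11111100111111001111110011111100
  (~a | (~c | ~d)) = 11111111111111111111110011111100
  (b & (~a | (~c | ~d))) = 00000000111111110000000011111100
  (~e & (b & (~a | (~c | ~d)))) = 00000000101010100000000010101000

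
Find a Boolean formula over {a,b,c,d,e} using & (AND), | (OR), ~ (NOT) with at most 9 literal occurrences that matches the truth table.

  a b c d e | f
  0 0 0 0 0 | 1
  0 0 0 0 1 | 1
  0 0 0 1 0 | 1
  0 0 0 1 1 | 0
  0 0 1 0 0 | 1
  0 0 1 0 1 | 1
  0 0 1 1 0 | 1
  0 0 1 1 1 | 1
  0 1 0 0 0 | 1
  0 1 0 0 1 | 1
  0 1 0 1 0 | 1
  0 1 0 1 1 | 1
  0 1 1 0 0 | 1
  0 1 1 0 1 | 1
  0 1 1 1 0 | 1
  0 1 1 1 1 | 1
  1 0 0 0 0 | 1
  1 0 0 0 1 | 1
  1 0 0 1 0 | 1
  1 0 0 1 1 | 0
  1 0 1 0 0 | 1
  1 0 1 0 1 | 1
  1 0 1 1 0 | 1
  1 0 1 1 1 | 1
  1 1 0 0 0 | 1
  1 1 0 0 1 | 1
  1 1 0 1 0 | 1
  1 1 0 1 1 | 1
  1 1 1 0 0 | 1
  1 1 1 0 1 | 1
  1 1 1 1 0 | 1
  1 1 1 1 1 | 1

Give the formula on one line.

  ~e = 10101010101010101010101010101010
  (~e | b) = 10101010111111111010101011111111
  (d & (~e | b)) = 00100010001100110010001000110011
  (d & c) = 00000011000000110000001100000011
  ~d = 11001100110011001100110011001100
  ((d & c) | ~d) = 11001111110011111100111111001111
  ((d & (~e | b)) | ((d & c) | ~d)) = 11101111111111111110111111111111

((d & (~e | b)) | ((d & c) | ~d))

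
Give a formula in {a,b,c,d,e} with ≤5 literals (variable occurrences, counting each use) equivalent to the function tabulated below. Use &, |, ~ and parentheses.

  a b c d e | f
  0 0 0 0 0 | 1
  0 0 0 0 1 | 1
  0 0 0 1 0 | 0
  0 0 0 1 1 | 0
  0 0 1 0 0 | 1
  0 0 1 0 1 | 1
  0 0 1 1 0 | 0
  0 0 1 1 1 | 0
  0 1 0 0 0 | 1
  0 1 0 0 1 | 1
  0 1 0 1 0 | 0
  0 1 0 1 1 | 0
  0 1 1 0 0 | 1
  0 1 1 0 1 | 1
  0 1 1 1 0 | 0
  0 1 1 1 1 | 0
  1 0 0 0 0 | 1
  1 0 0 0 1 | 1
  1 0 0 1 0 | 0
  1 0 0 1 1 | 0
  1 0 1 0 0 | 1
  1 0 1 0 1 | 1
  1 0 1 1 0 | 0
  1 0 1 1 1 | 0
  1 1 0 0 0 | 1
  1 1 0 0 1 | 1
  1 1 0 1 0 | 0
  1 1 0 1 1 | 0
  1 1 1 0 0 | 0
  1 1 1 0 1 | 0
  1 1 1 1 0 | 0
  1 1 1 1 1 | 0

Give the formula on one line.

  ~b = 11111111000000001111111100000000
  ~a = 11111111111111110000000000000000
  ~c = 11110000111100001111000011110000
  (~a | ~c) = 11111111111111111111000011110000
  (~b | (~a | ~c)) = 11111111111111111111111111110000
  ~d = 11001100110011001100110011001100
  ((~b | (~a | ~c)) & ~d) = 11001100110011001100110011000000

((~b | (~a | ~c)) & ~d)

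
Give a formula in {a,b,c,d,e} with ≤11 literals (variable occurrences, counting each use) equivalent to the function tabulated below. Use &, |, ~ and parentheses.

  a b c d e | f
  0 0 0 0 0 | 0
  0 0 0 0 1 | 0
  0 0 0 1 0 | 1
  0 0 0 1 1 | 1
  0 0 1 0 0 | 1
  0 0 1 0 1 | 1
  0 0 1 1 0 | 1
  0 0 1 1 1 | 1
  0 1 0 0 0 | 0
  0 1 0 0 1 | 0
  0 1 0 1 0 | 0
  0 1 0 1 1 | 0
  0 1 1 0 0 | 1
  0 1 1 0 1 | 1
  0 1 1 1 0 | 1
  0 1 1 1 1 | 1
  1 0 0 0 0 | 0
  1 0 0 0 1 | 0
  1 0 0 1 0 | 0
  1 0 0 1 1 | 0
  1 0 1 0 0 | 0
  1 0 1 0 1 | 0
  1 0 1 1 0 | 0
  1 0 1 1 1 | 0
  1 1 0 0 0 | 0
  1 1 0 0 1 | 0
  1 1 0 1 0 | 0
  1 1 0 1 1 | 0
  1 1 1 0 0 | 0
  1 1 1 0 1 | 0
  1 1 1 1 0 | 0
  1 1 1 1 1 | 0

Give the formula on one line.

  ~c = 11110000111100001111000011110000
  (~c | a) = 11110000111100001111111111111111
  (d | (~c | a)) = 11110011111100111111111111111111
  ~b = 11111111000000001111111100000000
  ~d = 11001100110011001100110011001100
  (~b | ~d) = 11111111110011001111111111001100
  ((d | (~c | a)) & (~b | ~d)) = 11110011110000001111111111001100
  (d & ((d | (~c | a)) & (~b | ~d))) = 00110011000000000011001100000000
  ((d & ((d | (~c | a)) & (~b | ~d))) | c) = 00111111000011110011111100001111
  ~a = 11111111111111110000000000000000
  (((d & ((d | (~c | a)) & (~b | ~d))) | c) & ~a) = 00111111000011110000000000000000

(((d & ((d | (~c | a)) & (~b | ~d))) | c) & ~a)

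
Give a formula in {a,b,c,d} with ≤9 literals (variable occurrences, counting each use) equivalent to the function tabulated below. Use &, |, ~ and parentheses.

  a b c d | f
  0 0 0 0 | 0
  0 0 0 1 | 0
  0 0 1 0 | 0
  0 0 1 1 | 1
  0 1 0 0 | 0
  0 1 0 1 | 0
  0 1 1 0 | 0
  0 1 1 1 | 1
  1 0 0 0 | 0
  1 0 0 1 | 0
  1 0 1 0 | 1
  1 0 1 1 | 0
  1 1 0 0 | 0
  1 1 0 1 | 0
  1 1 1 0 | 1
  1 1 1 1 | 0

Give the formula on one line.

  (a & c) = 0000000000110011
  (d | (a & c)) = 0101010101110111
  ((d | (a & c)) & c) = 0001000100110011
  ~a = 1111111100000000
  (c & ~a) = 0011001100000000
  ~d = 1010101010101010
  ((c & ~a) | ~d) = 1011101110101010
  (((d | (a & c)) & c) & ((c & ~a) | ~d)) = 0001000100100010

(((d | (a & c)) & c) & ((c & ~a) | ~d))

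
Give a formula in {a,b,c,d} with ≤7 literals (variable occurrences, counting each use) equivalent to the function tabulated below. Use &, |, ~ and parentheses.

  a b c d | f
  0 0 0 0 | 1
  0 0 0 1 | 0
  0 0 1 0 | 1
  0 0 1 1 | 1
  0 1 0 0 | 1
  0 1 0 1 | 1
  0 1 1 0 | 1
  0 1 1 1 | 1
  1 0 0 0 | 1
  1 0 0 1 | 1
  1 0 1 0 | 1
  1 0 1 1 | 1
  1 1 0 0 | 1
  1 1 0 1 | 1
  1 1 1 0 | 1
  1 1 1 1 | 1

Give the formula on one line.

((c | b) | (a | ~d))

  (c | b) = 0011111100111111
  ~d = 1010101010101010
  (a | ~d) = 1010101011111111
  ((c | b) | (a | ~d)) = 1011111111111111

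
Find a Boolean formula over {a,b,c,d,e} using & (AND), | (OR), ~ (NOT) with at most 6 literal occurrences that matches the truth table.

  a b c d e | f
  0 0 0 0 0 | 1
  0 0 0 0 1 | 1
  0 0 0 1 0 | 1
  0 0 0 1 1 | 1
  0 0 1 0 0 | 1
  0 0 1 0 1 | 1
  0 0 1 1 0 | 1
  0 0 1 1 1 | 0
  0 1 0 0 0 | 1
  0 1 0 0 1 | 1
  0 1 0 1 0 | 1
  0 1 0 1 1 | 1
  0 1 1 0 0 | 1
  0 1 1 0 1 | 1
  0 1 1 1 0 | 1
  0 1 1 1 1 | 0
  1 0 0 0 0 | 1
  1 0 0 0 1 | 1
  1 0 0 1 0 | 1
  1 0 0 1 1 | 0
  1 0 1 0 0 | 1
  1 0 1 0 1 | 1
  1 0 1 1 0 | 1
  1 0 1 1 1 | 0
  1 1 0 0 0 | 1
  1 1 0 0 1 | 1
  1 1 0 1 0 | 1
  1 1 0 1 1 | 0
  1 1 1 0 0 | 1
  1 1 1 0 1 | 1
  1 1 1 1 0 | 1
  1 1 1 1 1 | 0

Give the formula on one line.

((~a & ~c) | (~d | ~e))

  ~a = 11111111111111110000000000000000
  ~c = 11110000111100001111000011110000
  (~a & ~c) = 11110000111100000000000000000000
  ~d = 11001100110011001100110011001100
  ~e = 10101010101010101010101010101010
  (~d | ~e) = 11101110111011101110111011101110
  ((~a & ~c) | (~d | ~e)) = 11111110111111101110111011101110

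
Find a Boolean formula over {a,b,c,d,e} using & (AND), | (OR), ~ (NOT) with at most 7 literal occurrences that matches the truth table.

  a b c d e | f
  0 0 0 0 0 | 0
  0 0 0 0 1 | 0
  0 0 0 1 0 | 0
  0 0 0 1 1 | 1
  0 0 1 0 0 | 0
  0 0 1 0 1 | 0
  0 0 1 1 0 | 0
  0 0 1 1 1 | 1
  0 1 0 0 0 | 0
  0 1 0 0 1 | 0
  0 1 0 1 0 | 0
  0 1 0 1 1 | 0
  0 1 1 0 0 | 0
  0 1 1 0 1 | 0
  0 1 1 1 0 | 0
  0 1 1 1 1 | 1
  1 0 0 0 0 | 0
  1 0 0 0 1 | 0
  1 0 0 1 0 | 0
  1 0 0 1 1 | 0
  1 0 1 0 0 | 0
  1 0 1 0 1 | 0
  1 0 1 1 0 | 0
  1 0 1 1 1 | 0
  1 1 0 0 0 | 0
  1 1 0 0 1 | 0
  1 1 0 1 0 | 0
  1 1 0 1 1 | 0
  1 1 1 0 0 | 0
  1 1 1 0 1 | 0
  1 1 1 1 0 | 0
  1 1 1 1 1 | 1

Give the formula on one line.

  ~b = 11111111000000001111111100000000
  (c | ~b) = 11111111000011111111111100001111
  (d & (c | ~b)) = 00110011000000110011001100000011
  ((d & (c | ~b)) & e) = 00010001000000010001000100000001
  ~a = 11111111111111110000000000000000
  (~a | b) = 11111111111111110000000011111111
  (((d & (c | ~b)) & e) & (~a | b)) = 00010001000000010000000000000001

(((d & (c | ~b)) & e) & (~a | b))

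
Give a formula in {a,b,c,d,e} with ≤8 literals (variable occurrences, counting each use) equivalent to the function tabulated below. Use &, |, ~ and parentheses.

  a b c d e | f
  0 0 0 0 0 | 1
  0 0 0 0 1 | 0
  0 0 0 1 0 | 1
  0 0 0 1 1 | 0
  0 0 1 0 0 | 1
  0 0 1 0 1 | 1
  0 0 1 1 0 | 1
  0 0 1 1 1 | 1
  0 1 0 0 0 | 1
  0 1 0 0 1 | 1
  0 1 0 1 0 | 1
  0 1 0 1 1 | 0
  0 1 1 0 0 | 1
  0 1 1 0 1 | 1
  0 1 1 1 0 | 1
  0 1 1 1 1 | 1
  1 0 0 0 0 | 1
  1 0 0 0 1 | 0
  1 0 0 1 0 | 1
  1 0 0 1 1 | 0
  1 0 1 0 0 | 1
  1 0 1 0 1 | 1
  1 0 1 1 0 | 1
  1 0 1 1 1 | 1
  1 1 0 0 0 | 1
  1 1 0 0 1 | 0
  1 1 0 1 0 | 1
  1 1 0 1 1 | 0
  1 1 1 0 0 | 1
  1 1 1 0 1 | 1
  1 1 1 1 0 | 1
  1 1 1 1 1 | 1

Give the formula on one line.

(((~a & ((~e | ~d) & b)) | ~e) | c)

  ~a = 11111111111111110000000000000000
  ~e = 10101010101010101010101010101010
  ~d = 11001100110011001100110011001100
  (~e | ~d) = 11101110111011101110111011101110
  ((~e | ~d) & b) = 00000000111011100000000011101110
  (~a & ((~e | ~d) & b)) = 00000000111011100000000000000000
  ((~a & ((~e | ~d) & b)) | ~e) = 10101010111011101010101010101010
  (((~a & ((~e | ~d) & b)) | ~e) | c) = 10101111111011111010111110101111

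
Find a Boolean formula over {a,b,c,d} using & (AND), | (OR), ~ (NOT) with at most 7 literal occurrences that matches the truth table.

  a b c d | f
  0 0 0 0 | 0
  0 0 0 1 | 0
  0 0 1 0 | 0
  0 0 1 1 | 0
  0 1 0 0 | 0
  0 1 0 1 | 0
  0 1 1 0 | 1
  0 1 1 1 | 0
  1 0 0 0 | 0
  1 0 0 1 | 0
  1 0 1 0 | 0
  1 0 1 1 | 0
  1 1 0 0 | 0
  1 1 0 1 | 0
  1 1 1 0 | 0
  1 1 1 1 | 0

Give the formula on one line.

  ~a = 1111111100000000
  ~b = 1111000011110000
  (a & ~b) = 0000000011110000
  (c | (a & ~b)) = 0011001111110011
  (~a & (c | (a & ~b))) = 0011001100000000
  ~c = 1100110011001100
  ~d = 1010101010101010
  (~d & b) = 0000101000001010
  (~c | (~d & b)) = 1100111011001110
  ((~a & (c | (a & ~b))) & (~c | (~d & b))) = 0000001000000000

((~a & (c | (a & ~b))) & (~c | (~d & b)))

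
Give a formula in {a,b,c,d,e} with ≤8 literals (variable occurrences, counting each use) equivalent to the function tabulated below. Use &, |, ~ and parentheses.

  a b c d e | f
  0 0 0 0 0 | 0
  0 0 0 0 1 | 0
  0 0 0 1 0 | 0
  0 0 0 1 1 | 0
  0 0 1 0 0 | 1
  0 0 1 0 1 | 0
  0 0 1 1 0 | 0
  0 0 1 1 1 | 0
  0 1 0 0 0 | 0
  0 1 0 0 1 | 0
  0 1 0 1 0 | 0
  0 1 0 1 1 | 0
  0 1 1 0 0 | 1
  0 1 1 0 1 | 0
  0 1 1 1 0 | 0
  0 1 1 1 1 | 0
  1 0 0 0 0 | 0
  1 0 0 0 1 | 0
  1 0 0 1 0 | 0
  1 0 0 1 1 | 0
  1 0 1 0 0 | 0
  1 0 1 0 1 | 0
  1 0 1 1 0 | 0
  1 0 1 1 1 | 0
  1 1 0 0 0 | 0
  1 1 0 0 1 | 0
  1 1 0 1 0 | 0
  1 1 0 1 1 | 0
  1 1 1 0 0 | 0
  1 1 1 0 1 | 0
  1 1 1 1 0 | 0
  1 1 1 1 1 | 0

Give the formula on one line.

  (a | c) = 00001111000011111111111111111111
  ~d = 11001100110011001100110011001100
  ((a | c) & ~d) = 00001100000011001100110011001100
  (a & c) = 00000000000000000000111100001111
  ((a & c) & d) = 00000000000000000000001100000011
  ~a = 11111111111111110000000000000000
  ~e = 10101010101010101010101010101010
  (~a & ~e) = 10101010101010100000000000000000
  (((a & c) & d) | (~a & ~e)) = 10101010101010100000001100000011
  (((a | c) & ~d) & (((a & c) & d) | (~a & ~e))) = 00001000000010000000000000000000

(((a | c) & ~d) & (((a & c) & d) | (~a & ~e)))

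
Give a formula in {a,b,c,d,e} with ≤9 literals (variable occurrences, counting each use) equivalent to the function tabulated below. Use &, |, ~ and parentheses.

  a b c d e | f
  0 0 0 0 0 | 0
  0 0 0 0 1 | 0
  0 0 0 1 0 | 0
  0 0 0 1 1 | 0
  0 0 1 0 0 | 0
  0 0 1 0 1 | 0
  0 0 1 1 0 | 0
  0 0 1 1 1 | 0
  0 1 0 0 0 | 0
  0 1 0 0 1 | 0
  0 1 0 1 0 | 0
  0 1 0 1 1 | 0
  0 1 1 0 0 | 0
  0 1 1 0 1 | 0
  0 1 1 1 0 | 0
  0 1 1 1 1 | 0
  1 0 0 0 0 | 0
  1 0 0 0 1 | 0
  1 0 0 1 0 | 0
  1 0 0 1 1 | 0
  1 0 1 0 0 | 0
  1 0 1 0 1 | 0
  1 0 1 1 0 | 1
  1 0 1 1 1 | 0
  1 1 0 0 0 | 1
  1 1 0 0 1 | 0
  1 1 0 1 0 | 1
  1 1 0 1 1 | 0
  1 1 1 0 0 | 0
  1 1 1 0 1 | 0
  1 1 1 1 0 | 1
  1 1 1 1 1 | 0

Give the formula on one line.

(((e | ((d | ~e) & (c | b))) & (d | ~c)) & (~e & a))

  ~e = 10101010101010101010101010101010
  (d | ~e) = 10111011101110111011101110111011
  (c | b) = 00001111111111110000111111111111
  ((d | ~e) & (c | b)) = 00001011101110110000101110111011
  (e | ((d | ~e) & (c | b))) = 01011111111111110101111111111111
  ~c = 11110000111100001111000011110000
  (d | ~c) = 11110011111100111111001111110011
  ((e | ((d | ~e) & (c | b))) & (d | ~c)) = 01010011111100110101001111110011
  (~e & a) = 00000000000000001010101010101010
  (((e | ((d | ~e) & (c | b))) & (d | ~c)) & (~e & a)) = 00000000000000000000001010100010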